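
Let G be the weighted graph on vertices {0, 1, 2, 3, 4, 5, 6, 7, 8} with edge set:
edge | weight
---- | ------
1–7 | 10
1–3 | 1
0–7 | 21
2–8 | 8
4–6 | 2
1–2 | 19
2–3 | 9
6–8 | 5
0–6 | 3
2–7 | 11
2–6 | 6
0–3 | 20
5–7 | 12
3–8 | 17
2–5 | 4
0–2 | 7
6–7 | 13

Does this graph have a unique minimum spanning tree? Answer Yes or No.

Yes

Kruskal's algorithm — process edges by increasing weight (ties by edge label):
1–3 (1): add — endpoints in different components.
4–6 (2): add — endpoints in different components.
0–6 (3): add — endpoints in different components.
2–5 (4): add — endpoints in different components.
6–8 (5): add — endpoints in different components.
2–6 (6): add — endpoints in different components.
0–2 (7): skip — 0 and 2 already connected.
2–8 (8): skip — 2 and 8 already connected.
2–3 (9): add — endpoints in different components.
1–7 (10): add — endpoints in different components.
Every non-tree edge has weight strictly greater than the heaviest edge on the tree path between its endpoints, so the MST is unique.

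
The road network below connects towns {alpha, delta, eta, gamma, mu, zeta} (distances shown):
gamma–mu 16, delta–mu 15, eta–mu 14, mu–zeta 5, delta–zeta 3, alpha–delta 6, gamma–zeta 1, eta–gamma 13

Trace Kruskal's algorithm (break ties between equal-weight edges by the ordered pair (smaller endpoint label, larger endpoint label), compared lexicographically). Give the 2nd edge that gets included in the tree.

Kruskal's algorithm — process edges by increasing weight (ties by edge label):
gamma–zeta (1): add — endpoints in different components.
delta–zeta (3): add — endpoints in different components.
mu–zeta (5): add — endpoints in different components.
alpha–delta (6): add — endpoints in different components.
eta–gamma (13): add — endpoints in different components.
The 2nd edge added is delta–zeta.

delta-zeta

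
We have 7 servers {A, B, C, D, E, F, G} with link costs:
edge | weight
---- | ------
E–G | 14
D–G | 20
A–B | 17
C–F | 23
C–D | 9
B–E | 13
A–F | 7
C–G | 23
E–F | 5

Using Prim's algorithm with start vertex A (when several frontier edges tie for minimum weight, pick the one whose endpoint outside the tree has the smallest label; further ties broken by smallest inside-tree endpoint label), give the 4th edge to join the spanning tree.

E-G

Prim, starting at A.
Step 1: cheapest edge leaving the tree is A–F (7); add F.
Step 2: cheapest edge leaving the tree is E–F (5); add E.
Step 3: cheapest edge leaving the tree is B–E (13); add B.
Step 4: cheapest edge leaving the tree is E–G (14); add G.
Step 5: cheapest edge leaving the tree is D–G (20); add D.
Step 6: cheapest edge leaving the tree is C–D (9); add C.
The 4th edge added is E–G.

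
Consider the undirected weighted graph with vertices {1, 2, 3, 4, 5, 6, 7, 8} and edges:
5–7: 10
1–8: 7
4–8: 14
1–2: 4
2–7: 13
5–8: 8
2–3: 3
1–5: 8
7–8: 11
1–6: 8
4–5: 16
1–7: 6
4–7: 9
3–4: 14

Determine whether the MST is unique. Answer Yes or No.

No

Kruskal: consider edges lightest-first.
2–3 (3): add — endpoints in different components.
1–2 (4): add — endpoints in different components.
1–7 (6): add — endpoints in different components.
1–8 (7): add — endpoints in different components.
1–5 (8): add — endpoints in different components.
1–6 (8): add — endpoints in different components.
5–8 (8): skip — 5 and 8 already connected.
4–7 (9): add — endpoints in different components.
Non-tree edge 5–8 has weight 8, equal to the heaviest edge on its tree cycle — swapping gives another MST of the same weight. Not unique.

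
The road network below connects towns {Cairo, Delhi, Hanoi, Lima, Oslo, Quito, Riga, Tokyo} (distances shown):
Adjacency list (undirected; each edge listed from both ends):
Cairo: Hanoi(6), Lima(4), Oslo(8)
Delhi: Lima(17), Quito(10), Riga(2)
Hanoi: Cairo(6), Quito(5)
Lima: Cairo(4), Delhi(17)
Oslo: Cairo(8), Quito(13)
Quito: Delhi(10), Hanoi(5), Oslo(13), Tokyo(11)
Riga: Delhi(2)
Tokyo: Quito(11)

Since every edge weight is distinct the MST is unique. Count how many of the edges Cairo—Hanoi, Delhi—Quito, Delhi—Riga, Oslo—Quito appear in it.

3

Sort edges by weight, then run Kruskal:
Delhi—Riga (2): add — endpoints in different components.
Cairo—Lima (4): add — endpoints in different components.
Hanoi—Quito (5): add — endpoints in different components.
Cairo—Hanoi (6): add — endpoints in different components.
Cairo—Oslo (8): add — endpoints in different components.
Delhi—Quito (10): add — endpoints in different components.
Quito—Tokyo (11): add — endpoints in different components.
MST edge set: {Delhi—Riga, Cairo—Lima, Hanoi—Quito, Cairo—Hanoi, Cairo—Oslo, Delhi—Quito, Quito—Tokyo}.
Of the listed edges, {Cairo—Hanoi, Delhi—Quito, Delhi—Riga} are in the MST → 3.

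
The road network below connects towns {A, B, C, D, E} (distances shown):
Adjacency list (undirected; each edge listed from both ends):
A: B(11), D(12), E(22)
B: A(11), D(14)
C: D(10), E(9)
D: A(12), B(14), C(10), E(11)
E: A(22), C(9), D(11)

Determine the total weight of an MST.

Kruskal's algorithm — process edges by increasing weight (ties by edge label):
C-E (9): add — endpoints in different components.
C-D (10): add — endpoints in different components.
A-B (11): add — endpoints in different components.
D-E (11): skip — D and E already connected.
A-D (12): add — endpoints in different components.
MST edges: C-E, C-D, A-B, A-D; total weight 9+10+11+12 = 42.

42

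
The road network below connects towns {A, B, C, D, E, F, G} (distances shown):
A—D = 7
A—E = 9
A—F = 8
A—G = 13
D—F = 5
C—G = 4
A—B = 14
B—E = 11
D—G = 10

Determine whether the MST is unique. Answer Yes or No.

Yes

Kruskal's algorithm — process edges by increasing weight (ties by edge label):
C—G (4): add — endpoints in different components.
D—F (5): add — endpoints in different components.
A—D (7): add — endpoints in different components.
A—F (8): skip — A and F already connected.
A—E (9): add — endpoints in different components.
D—G (10): add — endpoints in different components.
B—E (11): add — endpoints in different components.
Every non-tree edge has weight strictly greater than the heaviest edge on the tree path between its endpoints, so the MST is unique.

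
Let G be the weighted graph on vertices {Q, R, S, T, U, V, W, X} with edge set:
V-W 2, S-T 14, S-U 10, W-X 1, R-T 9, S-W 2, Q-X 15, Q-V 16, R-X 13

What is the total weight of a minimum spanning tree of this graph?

Kruskal: consider edges lightest-first.
W-X (1): add — endpoints in different components.
S-W (2): add — endpoints in different components.
V-W (2): add — endpoints in different components.
R-T (9): add — endpoints in different components.
S-U (10): add — endpoints in different components.
R-X (13): add — endpoints in different components.
S-T (14): skip — T and S already connected.
Q-X (15): add — endpoints in different components.
MST edges: W-X, S-W, V-W, R-T, S-U, R-X, Q-X; total weight 1+2+2+9+10+13+15 = 52.

52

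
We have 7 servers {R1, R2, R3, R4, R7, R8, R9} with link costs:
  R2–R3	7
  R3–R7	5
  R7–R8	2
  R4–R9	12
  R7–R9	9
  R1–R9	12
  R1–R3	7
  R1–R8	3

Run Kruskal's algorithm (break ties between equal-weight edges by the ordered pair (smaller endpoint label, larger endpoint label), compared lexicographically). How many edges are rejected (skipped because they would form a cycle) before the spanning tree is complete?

2

Sort edges by weight, then run Kruskal:
R7–R8 (2): add. Components now {R1} {R7,R8} {R3} {R4} {R2} {R9}
R1–R8 (3): add. Components now {R1,R7,R8} {R3} {R4} {R2} {R9}
R3–R7 (5): add. Components now {R1,R3,R7,R8} {R4} {R2} {R9}
R1–R3 (7): skip — R1 and R3 already connected.
R2–R3 (7): add. Components now {R1,R2,R3,R7,R8} {R4} {R9}
R7–R9 (9): add. Components now {R1,R2,R3,R7,R8,R9} {R4}
R1–R9 (12): skip — R1 and R9 already connected.
R4–R9 (12): add. Components now {R1,R2,R3,R4,R7,R8,R9}
Edges rejected before the tree was complete: 2.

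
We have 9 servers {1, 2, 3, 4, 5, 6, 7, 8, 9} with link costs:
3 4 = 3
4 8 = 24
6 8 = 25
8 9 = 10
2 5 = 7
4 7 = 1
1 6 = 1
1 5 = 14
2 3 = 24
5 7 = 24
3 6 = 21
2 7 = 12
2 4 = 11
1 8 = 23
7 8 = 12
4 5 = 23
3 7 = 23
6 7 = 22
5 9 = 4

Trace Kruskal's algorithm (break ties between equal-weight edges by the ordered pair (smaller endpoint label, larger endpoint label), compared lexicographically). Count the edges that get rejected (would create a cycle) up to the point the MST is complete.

Kruskal: consider edges lightest-first.
1 6 (1): add — endpoints in different components.
4 7 (1): add — endpoints in different components.
3 4 (3): add — endpoints in different components.
5 9 (4): add — endpoints in different components.
2 5 (7): add — endpoints in different components.
8 9 (10): add — endpoints in different components.
2 4 (11): add — endpoints in different components.
2 7 (12): skip — 2 and 7 already connected.
7 8 (12): skip — 7 and 8 already connected.
1 5 (14): add — endpoints in different components.
Edges rejected before the tree was complete: 2.

2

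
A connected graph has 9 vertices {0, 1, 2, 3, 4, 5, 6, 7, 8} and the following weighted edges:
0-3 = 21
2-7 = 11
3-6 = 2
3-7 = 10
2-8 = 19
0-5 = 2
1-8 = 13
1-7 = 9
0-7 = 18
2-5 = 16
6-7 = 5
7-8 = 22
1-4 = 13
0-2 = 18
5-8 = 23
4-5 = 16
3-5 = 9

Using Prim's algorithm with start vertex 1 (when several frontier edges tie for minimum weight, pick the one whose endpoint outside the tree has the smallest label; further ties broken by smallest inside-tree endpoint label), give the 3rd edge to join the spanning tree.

3-6

Prim's algorithm from 1:
Step 1: cheapest edge leaving the tree is 1-7 (9); add 7.
Step 2: cheapest edge leaving the tree is 6-7 (5); add 6.
Step 3: cheapest edge leaving the tree is 3-6 (2); add 3.
Step 4: cheapest edge leaving the tree is 3-5 (9); add 5.
Step 5: cheapest edge leaving the tree is 0-5 (2); add 0.
Step 6: cheapest edge leaving the tree is 2-7 (11); add 2.
Step 7: cheapest edge leaving the tree is 1-4 (13); add 4.
Step 8: cheapest edge leaving the tree is 1-8 (13); add 8.
The 3rd edge added is 3-6.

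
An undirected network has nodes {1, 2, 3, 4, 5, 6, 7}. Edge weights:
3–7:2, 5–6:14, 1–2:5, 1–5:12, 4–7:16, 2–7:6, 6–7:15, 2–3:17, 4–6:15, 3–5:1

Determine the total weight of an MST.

43

Kruskal's algorithm — process edges by increasing weight (ties by edge label):
3–5 (1): add. Components now {1} {2} {3,5} {4} {6} {7}
3–7 (2): add. Components now {1} {2} {3,5,7} {4} {6}
1–2 (5): add. Components now {1,2} {3,5,7} {4} {6}
2–7 (6): add. Components now {1,2,3,5,7} {4} {6}
1–5 (12): skip — 1 and 5 already connected.
5–6 (14): add. Components now {1,2,3,5,6,7} {4}
4–6 (15): add. Components now {1,2,3,4,5,6,7}
MST edges: 3–5, 3–7, 1–2, 2–7, 5–6, 4–6; total weight 1+2+5+6+14+15 = 43.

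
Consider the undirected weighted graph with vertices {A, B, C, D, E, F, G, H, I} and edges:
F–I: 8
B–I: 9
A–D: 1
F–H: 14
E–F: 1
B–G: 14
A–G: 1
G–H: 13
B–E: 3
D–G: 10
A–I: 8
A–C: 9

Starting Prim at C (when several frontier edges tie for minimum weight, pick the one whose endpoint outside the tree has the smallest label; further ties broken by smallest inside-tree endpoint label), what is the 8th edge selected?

Prim's algorithm from C:
Step 1: cheapest edge leaving the tree is A–C (9); add A.
Step 2: cheapest edge leaving the tree is A–D (1); add D.
Step 3: cheapest edge leaving the tree is A–G (1); add G.
Step 4: cheapest edge leaving the tree is A–I (8); add I.
Step 5: cheapest edge leaving the tree is F–I (8); add F.
Step 6: cheapest edge leaving the tree is E–F (1); add E.
Step 7: cheapest edge leaving the tree is B–E (3); add B.
Step 8: cheapest edge leaving the tree is G–H (13); add H.
The 8th edge added is G–H.

G-H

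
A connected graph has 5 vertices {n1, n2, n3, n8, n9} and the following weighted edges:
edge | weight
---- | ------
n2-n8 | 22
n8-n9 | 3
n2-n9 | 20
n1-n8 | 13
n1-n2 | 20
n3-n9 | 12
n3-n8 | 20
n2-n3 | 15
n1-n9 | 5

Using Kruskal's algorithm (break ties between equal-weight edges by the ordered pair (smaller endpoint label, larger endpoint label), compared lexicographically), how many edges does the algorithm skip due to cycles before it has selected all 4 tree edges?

1

Kruskal's algorithm — process edges by increasing weight (ties by edge label):
n8-n9 (3): add. Components now {n8,n9} {n1} {n3} {n2}
n1-n9 (5): add. Components now {n1,n8,n9} {n3} {n2}
n3-n9 (12): add. Components now {n1,n3,n8,n9} {n2}
n1-n8 (13): skip — n8 and n1 already connected.
n2-n3 (15): add. Components now {n1,n2,n3,n8,n9}
Edges rejected before the tree was complete: 1.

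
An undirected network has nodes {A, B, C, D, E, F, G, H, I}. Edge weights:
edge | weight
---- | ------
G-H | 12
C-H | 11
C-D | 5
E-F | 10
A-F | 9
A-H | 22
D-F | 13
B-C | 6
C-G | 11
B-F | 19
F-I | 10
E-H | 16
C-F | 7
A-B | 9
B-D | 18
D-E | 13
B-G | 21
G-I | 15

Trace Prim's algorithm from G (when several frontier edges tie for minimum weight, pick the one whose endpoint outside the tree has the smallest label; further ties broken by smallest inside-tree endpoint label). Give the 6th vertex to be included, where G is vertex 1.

Prim's algorithm from G:
Step 1: cheapest edge leaving the tree is C-G (11); add C.
Step 2: cheapest edge leaving the tree is C-D (5); add D.
Step 3: cheapest edge leaving the tree is B-C (6); add B.
Step 4: cheapest edge leaving the tree is C-F (7); add F.
Step 5: cheapest edge leaving the tree is A-B (9); add A.
Step 6: cheapest edge leaving the tree is E-F (10); add E.
Step 7: cheapest edge leaving the tree is F-I (10); add I.
Step 8: cheapest edge leaving the tree is C-H (11); add H.
Vertex order: G, C, D, B, F, A, E, I, H. The 6th vertex is A.

A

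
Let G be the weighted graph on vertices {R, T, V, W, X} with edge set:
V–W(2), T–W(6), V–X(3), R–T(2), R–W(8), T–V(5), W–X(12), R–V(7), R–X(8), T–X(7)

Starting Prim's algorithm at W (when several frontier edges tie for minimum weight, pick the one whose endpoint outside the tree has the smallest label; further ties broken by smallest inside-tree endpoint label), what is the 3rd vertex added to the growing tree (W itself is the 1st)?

X

Prim, starting at W.
Step 1: frontier [V–W 2, T–W 6, R–W 8, W–X 12] → take V–W (2); add V.
Step 2: frontier [V–X 3, T–V 5, R–V 7, T–W 6, R–W 8, W–X 12] → take V–X (3); add X.
Step 3: frontier [T–V 5, R–V 7, T–W 6, R–W 8, T–X 7, R–X 8] → take T–V (5); add T.
Step 4: frontier [R–T 2, R–V 7, R–W 8, R–X 8] → take R–T (2); add R.
Vertex order: W, V, X, T, R. The 3rd vertex is X.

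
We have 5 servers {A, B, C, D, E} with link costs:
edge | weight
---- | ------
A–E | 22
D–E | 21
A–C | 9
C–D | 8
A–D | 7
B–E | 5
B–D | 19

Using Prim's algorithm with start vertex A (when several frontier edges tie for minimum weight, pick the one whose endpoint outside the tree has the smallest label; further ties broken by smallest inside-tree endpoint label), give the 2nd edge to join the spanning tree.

Prim's algorithm from A:
Step 1: frontier [A–D 7, A–C 9, A–E 22] → take A–D (7); add D.
Step 2: frontier [A–C 9, A–E 22, C–D 8, B–D 19, D–E 21] → take C–D (8); add C.
Step 3: frontier [A–E 22, B–D 19, D–E 21] → take B–D (19); add B.
Step 4: frontier [A–E 22, B–E 5, D–E 21] → take B–E (5); add E.
The 2nd edge added is C–D.

C-D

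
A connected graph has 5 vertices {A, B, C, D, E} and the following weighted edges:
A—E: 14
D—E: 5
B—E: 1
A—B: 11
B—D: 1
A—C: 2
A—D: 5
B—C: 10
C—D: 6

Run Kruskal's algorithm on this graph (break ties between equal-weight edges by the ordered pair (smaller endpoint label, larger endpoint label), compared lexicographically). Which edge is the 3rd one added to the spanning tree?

Kruskal's algorithm — process edges by increasing weight (ties by edge label):
B—D (1): add — endpoints in different components.
B—E (1): add — endpoints in different components.
A—C (2): add — endpoints in different components.
A—D (5): add — endpoints in different components.
The 3rd edge added is A—C.

A-C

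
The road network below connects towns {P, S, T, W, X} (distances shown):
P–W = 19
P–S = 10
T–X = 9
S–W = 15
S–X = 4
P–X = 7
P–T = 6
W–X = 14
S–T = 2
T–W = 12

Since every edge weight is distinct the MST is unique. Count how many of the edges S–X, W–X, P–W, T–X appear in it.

1

Kruskal: consider edges lightest-first.
S–T (2): add. Components now {S,T} {P} {W} {X}
S–X (4): add. Components now {S,T,X} {P} {W}
P–T (6): add. Components now {P,S,T,X} {W}
P–X (7): skip — P and X already connected.
T–X (9): skip — T and X already connected.
P–S (10): skip — P and S already connected.
T–W (12): add. Components now {P,S,T,W,X}
MST edge set: {S–T, S–X, P–T, T–W}.
Of the listed edges, {S–X} are in the MST → 1.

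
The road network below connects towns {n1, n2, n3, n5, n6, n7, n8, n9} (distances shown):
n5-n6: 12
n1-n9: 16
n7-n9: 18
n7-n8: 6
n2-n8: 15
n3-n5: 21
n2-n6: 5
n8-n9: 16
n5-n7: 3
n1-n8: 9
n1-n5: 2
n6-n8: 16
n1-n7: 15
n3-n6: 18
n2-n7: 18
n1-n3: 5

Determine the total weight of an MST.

49

Sort edges by weight, then run Kruskal:
n1-n5 (2): add — endpoints in different components.
n5-n7 (3): add — endpoints in different components.
n1-n3 (5): add — endpoints in different components.
n2-n6 (5): add — endpoints in different components.
n7-n8 (6): add — endpoints in different components.
n1-n8 (9): skip — n1 and n8 already connected.
n5-n6 (12): add — endpoints in different components.
n1-n7 (15): skip — n1 and n7 already connected.
n2-n8 (15): skip — n2 and n8 already connected.
n1-n9 (16): add — endpoints in different components.
MST edges: n1-n5, n5-n7, n1-n3, n2-n6, n7-n8, n5-n6, n1-n9; total weight 2+3+5+5+6+12+16 = 49.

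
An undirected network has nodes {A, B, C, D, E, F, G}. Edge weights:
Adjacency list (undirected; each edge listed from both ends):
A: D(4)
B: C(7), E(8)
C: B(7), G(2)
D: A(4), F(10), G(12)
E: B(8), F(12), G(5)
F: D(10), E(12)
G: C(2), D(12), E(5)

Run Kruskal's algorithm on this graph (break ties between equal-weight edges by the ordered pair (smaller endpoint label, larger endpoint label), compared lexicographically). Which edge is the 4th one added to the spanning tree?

B-C

Sort edges by weight, then run Kruskal:
C-G (2): add — endpoints in different components.
A-D (4): add — endpoints in different components.
E-G (5): add — endpoints in different components.
B-C (7): add — endpoints in different components.
B-E (8): skip — B and E already connected.
D-F (10): add — endpoints in different components.
D-G (12): add — endpoints in different components.
The 4th edge added is B-C.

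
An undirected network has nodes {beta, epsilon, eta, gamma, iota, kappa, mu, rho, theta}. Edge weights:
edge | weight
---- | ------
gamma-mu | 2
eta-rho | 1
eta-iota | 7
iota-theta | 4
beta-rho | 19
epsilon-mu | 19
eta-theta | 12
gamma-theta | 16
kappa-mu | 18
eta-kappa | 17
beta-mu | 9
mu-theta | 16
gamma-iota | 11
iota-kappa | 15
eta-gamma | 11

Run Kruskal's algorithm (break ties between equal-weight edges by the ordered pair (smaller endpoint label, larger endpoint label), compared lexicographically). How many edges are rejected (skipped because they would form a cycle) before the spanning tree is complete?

7

Sort edges by weight, then run Kruskal:
eta-rho (1): add — endpoints in different components.
gamma-mu (2): add — endpoints in different components.
iota-theta (4): add — endpoints in different components.
eta-iota (7): add — endpoints in different components.
beta-mu (9): add — endpoints in different components.
eta-gamma (11): add — endpoints in different components.
gamma-iota (11): skip — iota and gamma already connected.
eta-theta (12): skip — theta and eta already connected.
iota-kappa (15): add — endpoints in different components.
gamma-theta (16): skip — theta and gamma already connected.
mu-theta (16): skip — mu and theta already connected.
eta-kappa (17): skip — kappa and eta already connected.
kappa-mu (18): skip — mu and kappa already connected.
beta-rho (19): skip — rho and beta already connected.
epsilon-mu (19): add — endpoints in different components.
Edges rejected before the tree was complete: 7.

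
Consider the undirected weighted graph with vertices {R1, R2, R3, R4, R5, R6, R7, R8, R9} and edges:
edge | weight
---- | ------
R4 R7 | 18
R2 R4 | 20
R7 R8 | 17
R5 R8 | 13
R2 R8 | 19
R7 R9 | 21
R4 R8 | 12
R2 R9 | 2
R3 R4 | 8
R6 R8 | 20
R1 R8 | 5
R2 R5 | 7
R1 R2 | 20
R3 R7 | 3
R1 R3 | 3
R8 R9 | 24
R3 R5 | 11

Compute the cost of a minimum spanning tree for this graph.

59

Kruskal's algorithm — process edges by increasing weight (ties by edge label):
R2 R9 (2): add — endpoints in different components.
R1 R3 (3): add — endpoints in different components.
R3 R7 (3): add — endpoints in different components.
R1 R8 (5): add — endpoints in different components.
R2 R5 (7): add — endpoints in different components.
R3 R4 (8): add — endpoints in different components.
R3 R5 (11): add — endpoints in different components.
R4 R8 (12): skip — R4 and R8 already connected.
R5 R8 (13): skip — R5 and R8 already connected.
R7 R8 (17): skip — R7 and R8 already connected.
R4 R7 (18): skip — R7 and R4 already connected.
R2 R8 (19): skip — R8 and R2 already connected.
R1 R2 (20): skip — R1 and R2 already connected.
R2 R4 (20): skip — R4 and R2 already connected.
R6 R8 (20): add — endpoints in different components.
MST edges: R2 R9, R1 R3, R3 R7, R1 R8, R2 R5, R3 R4, R3 R5, R6 R8; total weight 2+3+3+5+7+8+11+20 = 59.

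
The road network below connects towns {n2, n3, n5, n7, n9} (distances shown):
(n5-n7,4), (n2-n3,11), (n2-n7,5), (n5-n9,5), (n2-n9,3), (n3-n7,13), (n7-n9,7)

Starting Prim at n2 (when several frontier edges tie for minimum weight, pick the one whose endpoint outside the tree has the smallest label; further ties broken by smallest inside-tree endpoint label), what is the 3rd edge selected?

n5-n7

Prim's algorithm from n2:
Step 1: cheapest edge leaving the tree is n2-n9 (3); add n9.
Step 2: cheapest edge leaving the tree is n5-n9 (5); add n5.
Step 3: cheapest edge leaving the tree is n5-n7 (4); add n7.
Step 4: cheapest edge leaving the tree is n2-n3 (11); add n3.
The 3rd edge added is n5-n7.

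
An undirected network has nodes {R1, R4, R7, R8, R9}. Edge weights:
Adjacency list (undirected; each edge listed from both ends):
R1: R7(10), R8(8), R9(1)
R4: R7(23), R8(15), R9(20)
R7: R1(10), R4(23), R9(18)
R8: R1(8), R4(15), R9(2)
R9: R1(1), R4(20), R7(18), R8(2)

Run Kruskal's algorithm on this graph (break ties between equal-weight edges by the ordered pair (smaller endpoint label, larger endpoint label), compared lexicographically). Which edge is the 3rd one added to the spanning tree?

R1-R7

Kruskal's algorithm — process edges by increasing weight (ties by edge label):
R1-R9 (1): add. Components now {R7} {R4} {R8} {R1,R9}
R8-R9 (2): add. Components now {R7} {R4} {R1,R8,R9}
R1-R8 (8): skip — R8 and R1 already connected.
R1-R7 (10): add. Components now {R1,R7,R8,R9} {R4}
R4-R8 (15): add. Components now {R1,R4,R7,R8,R9}
The 3rd edge added is R1-R7.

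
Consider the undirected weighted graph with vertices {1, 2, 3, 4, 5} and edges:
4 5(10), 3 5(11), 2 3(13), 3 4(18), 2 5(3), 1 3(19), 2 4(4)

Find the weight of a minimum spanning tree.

37

Prim, starting at 4.
Step 1: cheapest edge leaving the tree is 2 4 (4); add 2.
Step 2: cheapest edge leaving the tree is 2 5 (3); add 5.
Step 3: cheapest edge leaving the tree is 3 5 (11); add 3.
Step 4: cheapest edge leaving the tree is 1 3 (19); add 1.
MST edges: 2 4, 2 5, 3 5, 1 3; total weight 4+3+11+19 = 37.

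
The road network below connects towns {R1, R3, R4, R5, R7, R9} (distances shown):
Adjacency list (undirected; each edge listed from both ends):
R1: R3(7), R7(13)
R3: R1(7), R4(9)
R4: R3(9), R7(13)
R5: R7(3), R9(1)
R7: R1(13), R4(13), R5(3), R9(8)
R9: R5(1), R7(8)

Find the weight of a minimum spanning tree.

Kruskal's algorithm — process edges by increasing weight (ties by edge label):
R5—R9 (1): add — endpoints in different components.
R5—R7 (3): add — endpoints in different components.
R1—R3 (7): add — endpoints in different components.
R7—R9 (8): skip — R7 and R9 already connected.
R3—R4 (9): add — endpoints in different components.
R1—R7 (13): add — endpoints in different components.
MST edges: R5—R9, R5—R7, R1—R3, R3—R4, R1—R7; total weight 1+3+7+9+13 = 33.

33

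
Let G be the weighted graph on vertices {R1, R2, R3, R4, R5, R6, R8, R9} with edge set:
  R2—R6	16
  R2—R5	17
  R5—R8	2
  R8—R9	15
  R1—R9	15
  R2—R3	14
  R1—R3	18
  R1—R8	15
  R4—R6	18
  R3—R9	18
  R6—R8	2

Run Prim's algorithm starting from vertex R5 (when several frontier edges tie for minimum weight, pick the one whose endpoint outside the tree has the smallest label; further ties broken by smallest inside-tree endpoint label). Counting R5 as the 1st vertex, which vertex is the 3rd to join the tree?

R6

Prim, starting at R5.
Step 1: cheapest edge leaving the tree is R5—R8 (2); add R8.
Step 2: cheapest edge leaving the tree is R6—R8 (2); add R6.
Step 3: cheapest edge leaving the tree is R1—R8 (15); add R1.
Step 4: cheapest edge leaving the tree is R1—R9 (15); add R9.
Step 5: cheapest edge leaving the tree is R2—R6 (16); add R2.
Step 6: cheapest edge leaving the tree is R2—R3 (14); add R3.
Step 7: cheapest edge leaving the tree is R4—R6 (18); add R4.
Vertex order: R5, R8, R6, R1, R9, R2, R3, R4. The 3rd vertex is R6.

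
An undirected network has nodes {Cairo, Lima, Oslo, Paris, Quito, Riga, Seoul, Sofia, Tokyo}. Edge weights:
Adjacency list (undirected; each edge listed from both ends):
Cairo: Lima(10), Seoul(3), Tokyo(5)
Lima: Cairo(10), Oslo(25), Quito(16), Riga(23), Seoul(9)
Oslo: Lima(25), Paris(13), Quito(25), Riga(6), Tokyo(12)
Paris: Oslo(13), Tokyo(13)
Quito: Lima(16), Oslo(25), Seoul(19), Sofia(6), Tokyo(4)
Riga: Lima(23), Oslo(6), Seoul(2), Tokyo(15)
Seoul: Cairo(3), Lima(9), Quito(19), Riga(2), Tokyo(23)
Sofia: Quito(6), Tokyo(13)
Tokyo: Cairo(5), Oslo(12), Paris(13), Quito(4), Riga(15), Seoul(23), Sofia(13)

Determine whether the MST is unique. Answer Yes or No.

Kruskal's algorithm — process edges by increasing weight (ties by edge label):
Riga–Seoul (2): add — endpoints in different components.
Cairo–Seoul (3): add — endpoints in different components.
Quito–Tokyo (4): add — endpoints in different components.
Cairo–Tokyo (5): add — endpoints in different components.
Oslo–Riga (6): add — endpoints in different components.
Quito–Sofia (6): add — endpoints in different components.
Lima–Seoul (9): add — endpoints in different components.
Cairo–Lima (10): skip — Lima and Cairo already connected.
Oslo–Tokyo (12): skip — Tokyo and Oslo already connected.
Oslo–Paris (13): add — endpoints in different components.
Non-tree edge Paris–Tokyo has weight 13, equal to the heaviest edge on its tree cycle — swapping gives another MST of the same weight. Not unique.

No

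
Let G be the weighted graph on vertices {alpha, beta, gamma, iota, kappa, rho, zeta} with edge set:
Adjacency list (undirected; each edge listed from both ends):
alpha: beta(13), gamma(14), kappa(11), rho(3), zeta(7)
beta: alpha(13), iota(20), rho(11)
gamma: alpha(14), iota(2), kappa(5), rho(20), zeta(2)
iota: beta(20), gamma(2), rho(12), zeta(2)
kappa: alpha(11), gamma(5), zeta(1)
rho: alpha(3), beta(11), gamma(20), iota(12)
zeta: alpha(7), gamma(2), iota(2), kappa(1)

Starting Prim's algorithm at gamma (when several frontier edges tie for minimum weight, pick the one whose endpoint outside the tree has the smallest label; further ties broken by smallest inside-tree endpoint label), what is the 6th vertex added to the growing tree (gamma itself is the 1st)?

Prim's algorithm from gamma:
Step 1: frontier [gamma–iota 2, gamma–zeta 2, gamma–kappa 5, alpha–gamma 14, gamma–rho 20] → take gamma–iota (2); add iota.
Step 2: frontier [gamma–zeta 2, gamma–kappa 5, alpha–gamma 14, gamma–rho 20, iota–zeta 2, iota–rho 12, beta–iota 20] → take gamma–zeta (2); add zeta.
Step 3: frontier [gamma–kappa 5, alpha–gamma 14, gamma–rho 20, iota–rho 12, beta–iota 20, kappa–zeta 1, alpha–zeta 7] → take kappa–zeta (1); add kappa.
Step 4: frontier [alpha–gamma 14, gamma–rho 20, iota–rho 12, beta–iota 20, alpha–kappa 11, alpha–zeta 7] → take alpha–zeta (7); add alpha.
Step 5: frontier [alpha–rho 3, alpha–beta 13, gamma–rho 20, iota–rho 12, beta–iota 20] → take alpha–rho (3); add rho.
Step 6: frontier [alpha–beta 13, beta–iota 20, beta–rho 11] → take beta–rho (11); add beta.
Vertex order: gamma, iota, zeta, kappa, alpha, rho, beta. The 6th vertex is rho.

rho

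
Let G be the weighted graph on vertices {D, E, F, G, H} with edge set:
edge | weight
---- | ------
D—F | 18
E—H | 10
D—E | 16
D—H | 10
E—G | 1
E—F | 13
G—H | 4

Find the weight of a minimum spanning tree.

Grow the tree from F using Prim:
Step 1: cheapest edge leaving the tree is E—F (13); add E.
Step 2: cheapest edge leaving the tree is E—G (1); add G.
Step 3: cheapest edge leaving the tree is G—H (4); add H.
Step 4: cheapest edge leaving the tree is D—H (10); add D.
MST edges: E—F, E—G, G—H, D—H; total weight 13+1+4+10 = 28.

28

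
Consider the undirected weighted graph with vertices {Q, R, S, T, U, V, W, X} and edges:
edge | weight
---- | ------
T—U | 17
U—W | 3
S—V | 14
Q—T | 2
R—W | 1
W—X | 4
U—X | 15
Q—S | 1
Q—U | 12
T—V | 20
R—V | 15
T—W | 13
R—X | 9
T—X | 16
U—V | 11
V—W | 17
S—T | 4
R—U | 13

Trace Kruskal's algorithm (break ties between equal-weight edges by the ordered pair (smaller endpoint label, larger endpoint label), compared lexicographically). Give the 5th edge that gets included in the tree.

W-X

Sort edges by weight, then run Kruskal:
Q—S (1): add — endpoints in different components.
R—W (1): add — endpoints in different components.
Q—T (2): add — endpoints in different components.
U—W (3): add — endpoints in different components.
S—T (4): skip — T and S already connected.
W—X (4): add — endpoints in different components.
R—X (9): skip — R and X already connected.
U—V (11): add — endpoints in different components.
Q—U (12): add — endpoints in different components.
The 5th edge added is W—X.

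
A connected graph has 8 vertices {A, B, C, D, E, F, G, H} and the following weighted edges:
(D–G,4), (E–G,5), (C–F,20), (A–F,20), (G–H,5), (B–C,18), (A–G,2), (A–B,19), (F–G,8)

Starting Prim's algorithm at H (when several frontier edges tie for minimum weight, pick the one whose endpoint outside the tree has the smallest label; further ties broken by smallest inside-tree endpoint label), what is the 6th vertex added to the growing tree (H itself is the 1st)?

Grow the tree from H using Prim:
Step 1: cheapest edge leaving the tree is G–H (5); add G.
Step 2: cheapest edge leaving the tree is A–G (2); add A.
Step 3: cheapest edge leaving the tree is D–G (4); add D.
Step 4: cheapest edge leaving the tree is E–G (5); add E.
Step 5: cheapest edge leaving the tree is F–G (8); add F.
Step 6: cheapest edge leaving the tree is A–B (19); add B.
Step 7: cheapest edge leaving the tree is B–C (18); add C.
Vertex order: H, G, A, D, E, F, B, C. The 6th vertex is F.

F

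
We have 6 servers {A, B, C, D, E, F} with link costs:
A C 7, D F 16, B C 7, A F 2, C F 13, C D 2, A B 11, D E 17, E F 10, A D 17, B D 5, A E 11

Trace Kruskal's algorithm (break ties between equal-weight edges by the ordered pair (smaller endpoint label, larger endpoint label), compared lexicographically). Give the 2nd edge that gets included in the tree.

Sort edges by weight, then run Kruskal:
A F (2): add — endpoints in different components.
C D (2): add — endpoints in different components.
B D (5): add — endpoints in different components.
A C (7): add — endpoints in different components.
B C (7): skip — B and C already connected.
E F (10): add — endpoints in different components.
The 2nd edge added is C D.

C-D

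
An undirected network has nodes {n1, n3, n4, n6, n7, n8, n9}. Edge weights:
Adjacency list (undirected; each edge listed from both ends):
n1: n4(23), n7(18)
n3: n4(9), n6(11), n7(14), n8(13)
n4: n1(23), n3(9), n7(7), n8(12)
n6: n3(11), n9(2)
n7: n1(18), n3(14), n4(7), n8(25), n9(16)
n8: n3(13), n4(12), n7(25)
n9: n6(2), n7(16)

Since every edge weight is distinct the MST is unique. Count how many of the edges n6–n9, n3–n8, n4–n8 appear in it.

Kruskal's algorithm — process edges by increasing weight (ties by edge label):
n6–n9 (2): add — endpoints in different components.
n4–n7 (7): add — endpoints in different components.
n3–n4 (9): add — endpoints in different components.
n3–n6 (11): add — endpoints in different components.
n4–n8 (12): add — endpoints in different components.
n3–n8 (13): skip — n8 and n3 already connected.
n3–n7 (14): skip — n3 and n7 already connected.
n7–n9 (16): skip — n9 and n7 already connected.
n1–n7 (18): add — endpoints in different components.
MST edge set: {n6–n9, n4–n7, n3–n4, n3–n6, n4–n8, n1–n7}.
Of the listed edges, {n6–n9, n4–n8} are in the MST → 2.

2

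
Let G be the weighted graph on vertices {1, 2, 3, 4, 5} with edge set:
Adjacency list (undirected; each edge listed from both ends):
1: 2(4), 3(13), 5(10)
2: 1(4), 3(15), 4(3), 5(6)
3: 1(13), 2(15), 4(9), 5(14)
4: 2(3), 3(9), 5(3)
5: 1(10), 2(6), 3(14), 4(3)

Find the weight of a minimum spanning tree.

19

Sort edges by weight, then run Kruskal:
2-4 (3): add — endpoints in different components.
4-5 (3): add — endpoints in different components.
1-2 (4): add — endpoints in different components.
2-5 (6): skip — 2 and 5 already connected.
3-4 (9): add — endpoints in different components.
MST edges: 2-4, 4-5, 1-2, 3-4; total weight 3+3+4+9 = 19.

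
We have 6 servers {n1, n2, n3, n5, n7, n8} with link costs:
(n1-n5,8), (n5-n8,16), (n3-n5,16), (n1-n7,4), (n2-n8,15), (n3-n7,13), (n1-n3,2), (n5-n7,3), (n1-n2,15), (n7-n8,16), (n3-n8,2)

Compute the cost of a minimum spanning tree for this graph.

26

Kruskal: consider edges lightest-first.
n1-n3 (2): add — endpoints in different components.
n3-n8 (2): add — endpoints in different components.
n5-n7 (3): add — endpoints in different components.
n1-n7 (4): add — endpoints in different components.
n1-n5 (8): skip — n1 and n5 already connected.
n3-n7 (13): skip — n7 and n3 already connected.
n1-n2 (15): add — endpoints in different components.
MST edges: n1-n3, n3-n8, n5-n7, n1-n7, n1-n2; total weight 2+2+3+4+15 = 26.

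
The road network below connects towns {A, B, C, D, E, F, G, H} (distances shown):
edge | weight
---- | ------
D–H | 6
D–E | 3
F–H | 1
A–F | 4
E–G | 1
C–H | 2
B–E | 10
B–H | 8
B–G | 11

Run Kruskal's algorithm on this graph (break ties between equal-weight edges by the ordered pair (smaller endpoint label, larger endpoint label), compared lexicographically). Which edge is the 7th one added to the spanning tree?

B-H

Kruskal: consider edges lightest-first.
E–G (1): add — endpoints in different components.
F–H (1): add — endpoints in different components.
C–H (2): add — endpoints in different components.
D–E (3): add — endpoints in different components.
A–F (4): add — endpoints in different components.
D–H (6): add — endpoints in different components.
B–H (8): add — endpoints in different components.
The 7th edge added is B–H.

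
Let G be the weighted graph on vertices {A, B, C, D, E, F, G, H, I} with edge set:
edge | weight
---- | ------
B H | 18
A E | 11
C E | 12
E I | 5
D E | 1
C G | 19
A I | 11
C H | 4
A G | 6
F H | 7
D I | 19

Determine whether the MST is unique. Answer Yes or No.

No

Kruskal's algorithm — process edges by increasing weight (ties by edge label):
D E (1): add — endpoints in different components.
C H (4): add — endpoints in different components.
E I (5): add — endpoints in different components.
A G (6): add — endpoints in different components.
F H (7): add — endpoints in different components.
A E (11): add — endpoints in different components.
A I (11): skip — A and I already connected.
C E (12): add — endpoints in different components.
B H (18): add — endpoints in different components.
Non-tree edge A I has weight 11, equal to the heaviest edge on its tree cycle — swapping gives another MST of the same weight. Not unique.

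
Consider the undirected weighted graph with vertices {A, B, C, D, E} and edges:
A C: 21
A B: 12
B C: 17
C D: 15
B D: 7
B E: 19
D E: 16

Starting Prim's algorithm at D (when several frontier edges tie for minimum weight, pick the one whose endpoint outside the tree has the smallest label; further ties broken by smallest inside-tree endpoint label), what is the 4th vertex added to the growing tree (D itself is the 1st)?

Prim's algorithm from D:
Step 1: frontier [B D 7, C D 15, D E 16] → take B D (7); add B.
Step 2: frontier [A B 12, B C 17, B E 19, C D 15, D E 16] → take A B (12); add A.
Step 3: frontier [A C 21, B C 17, B E 19, C D 15, D E 16] → take C D (15); add C.
Step 4: frontier [B E 19, D E 16] → take D E (16); add E.
Vertex order: D, B, A, C, E. The 4th vertex is C.

C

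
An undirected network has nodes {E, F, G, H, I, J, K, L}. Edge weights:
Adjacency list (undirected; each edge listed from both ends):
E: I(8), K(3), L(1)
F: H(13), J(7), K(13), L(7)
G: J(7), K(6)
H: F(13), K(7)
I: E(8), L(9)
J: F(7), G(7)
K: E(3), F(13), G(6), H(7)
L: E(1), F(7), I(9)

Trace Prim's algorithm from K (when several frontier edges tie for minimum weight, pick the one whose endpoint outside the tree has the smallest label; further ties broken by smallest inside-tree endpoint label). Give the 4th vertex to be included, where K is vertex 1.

G

Grow the tree from K using Prim:
Step 1: cheapest edge leaving the tree is E-K (3); add E.
Step 2: cheapest edge leaving the tree is E-L (1); add L.
Step 3: cheapest edge leaving the tree is G-K (6); add G.
Step 4: cheapest edge leaving the tree is F-L (7); add F.
Step 5: cheapest edge leaving the tree is H-K (7); add H.
Step 6: cheapest edge leaving the tree is F-J (7); add J.
Step 7: cheapest edge leaving the tree is E-I (8); add I.
Vertex order: K, E, L, G, F, H, J, I. The 4th vertex is G.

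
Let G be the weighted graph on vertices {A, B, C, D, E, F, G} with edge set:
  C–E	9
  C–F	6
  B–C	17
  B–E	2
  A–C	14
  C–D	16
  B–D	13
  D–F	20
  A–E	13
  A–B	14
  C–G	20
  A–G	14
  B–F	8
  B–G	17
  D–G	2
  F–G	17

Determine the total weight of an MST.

Grow the tree from A using Prim:
Step 1: cheapest edge leaving the tree is A–E (13); add E.
Step 2: cheapest edge leaving the tree is B–E (2); add B.
Step 3: cheapest edge leaving the tree is B–F (8); add F.
Step 4: cheapest edge leaving the tree is C–F (6); add C.
Step 5: cheapest edge leaving the tree is B–D (13); add D.
Step 6: cheapest edge leaving the tree is D–G (2); add G.
MST edges: A–E, B–E, B–F, C–F, B–D, D–G; total weight 13+2+8+6+13+2 = 44.

44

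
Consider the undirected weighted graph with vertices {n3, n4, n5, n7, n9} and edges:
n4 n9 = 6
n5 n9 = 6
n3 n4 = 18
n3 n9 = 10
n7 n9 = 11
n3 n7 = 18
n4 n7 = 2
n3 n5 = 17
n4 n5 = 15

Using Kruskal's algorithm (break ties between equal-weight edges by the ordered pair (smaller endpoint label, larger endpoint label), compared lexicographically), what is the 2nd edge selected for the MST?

Sort edges by weight, then run Kruskal:
n4 n7 (2): add. Components now {n4,n7} {n5} {n9} {n3}
n4 n9 (6): add. Components now {n4,n7,n9} {n5} {n3}
n5 n9 (6): add. Components now {n4,n5,n7,n9} {n3}
n3 n9 (10): add. Components now {n3,n4,n5,n7,n9}
The 2nd edge added is n4 n9.

n4-n9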